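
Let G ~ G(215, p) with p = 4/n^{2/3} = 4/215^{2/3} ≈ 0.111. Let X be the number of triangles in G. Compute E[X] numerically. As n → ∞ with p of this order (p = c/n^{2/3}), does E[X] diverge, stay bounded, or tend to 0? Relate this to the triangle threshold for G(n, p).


Number of potential triangles: C(215, 3) = 1633355.
Each occurs with probability p³ ≈ (0.111)³ ≈ 1.38453e-03.
By linearity: E[X] = C(215, 3)·p³ ≈ 1633355 · 1.38453e-03 ≈ 2261.433.
Since α = 2/3 < 1, p = c/n^{2/3} ≫ 1/n is above the triangle threshold p ~ 1/n. Asymptotically E[X] ~ (c³/6)·n^{3(1−α)} = (4³/6)·n^{1} → ∞; triangles are abundant w.h.p.

E[X] ≈ 2261.433; in regime p = Θ(1/n^{2/3}) E[X] diverges (above the triangle threshold p ~ 1/n).


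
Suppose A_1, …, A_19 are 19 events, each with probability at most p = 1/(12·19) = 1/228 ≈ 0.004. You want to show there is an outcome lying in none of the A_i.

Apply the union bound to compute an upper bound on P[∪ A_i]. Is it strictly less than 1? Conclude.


Union bound: P[∪_{i=1}^{19} A_i] ≤ Σ_i P[A_i] ≤ 19·p = 19·(1/228) = 1/12.
Numerically: 1/12 ≈ 0.083.
Is 1/12 < 1? YES.
Since P[∪ A_i] ≤ 1/12 < 1, the complement has P[∩ A_i^c] ≥ 1 − 1/12 = 11/12 > 0, so some outcome avoids every A_i.

19·p = 1/12 ≈ 0.083; existence CERTIFIED by the union bound.


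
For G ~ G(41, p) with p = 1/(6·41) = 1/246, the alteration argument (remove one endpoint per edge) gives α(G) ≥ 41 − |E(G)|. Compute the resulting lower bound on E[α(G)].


E[|E(G)|] = C(41, 2)·p = 820 · (1/246) = 10/3.
E[α(G)] ≥ n − E[|E(G)|] = 41 − 10/3 = 113/3.
Numerically: ≈ 37.6667.
(This is only a lower bound; the true E[α(G)] may be larger.)

E[α(G)] ≥ 113/3 ≈ 37.6667.


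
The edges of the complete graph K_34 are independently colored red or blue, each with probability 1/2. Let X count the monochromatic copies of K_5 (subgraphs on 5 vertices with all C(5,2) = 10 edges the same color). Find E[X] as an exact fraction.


Let X = Σ_S X_S over the C(34, 5) = 278256 subsets S of size 5, where X_S = 1 if the K_5 on S is monochromatic.
For a fixed S, the K_5 on S has C(5, 2) = 10 edges. P[all 10 edges red] = (1/2)^10, and likewise for blue, so P[monochromatic] = 2·(1/2)^10 = 2^{1 − 10} = 1/512.
By linearity of expectation: E[X] = C(34, 5) · 2^{1 − 10} = 278256 · 1/512 = 17391/32.
Numerically: E[X] ≈ 543.46875.

E[X] = C(34,5)·2^(1−C(5,2)) = 17391/32 ≈ 543.46875.


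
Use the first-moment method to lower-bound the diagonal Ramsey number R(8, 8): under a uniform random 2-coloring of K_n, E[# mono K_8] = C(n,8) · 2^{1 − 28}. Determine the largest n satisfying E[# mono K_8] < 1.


We need C(n, 8) · 2^{1 − 28} < 1, i.e. C(n, 8) < 2^{28 − 1} = 134217728.
Check values of n near the boundary:
  n = 37: C(37, 8) = 38608020; 38608020 < 134217728? YES
  n = 38: C(38, 8) = 48903492; 48903492 < 134217728? YES
  n = 39: C(39, 8) = 61523748; 61523748 < 134217728? YES
  n = 40: C(40, 8) = 76904685; 76904685 < 134217728? YES
  n = 41: C(41, 8) = 95548245; 95548245 < 134217728? YES
  n = 42: C(42, 8) = 118030185; 118030185 < 134217728? YES
  n = 43: C(43, 8) = 145008513; 145008513 < 134217728? NO
  n = 44: C(44, 8) = 177232627; 177232627 < 134217728? NO
  n = 45: C(45, 8) = 215553195; 215553195 < 134217728? NO
The largest n with C(n, 8) < 134217728 is n = 42 (where E[X] = 118030185/134217728 ≈ 0.87939). Hence R(8, 8) > 42, i.e. R(8, 8) ≥ 43.

Largest n = 42; hence R(8, 8) > 42.


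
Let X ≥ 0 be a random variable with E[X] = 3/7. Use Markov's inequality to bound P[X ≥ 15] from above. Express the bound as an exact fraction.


μ = E[X] = 3/7, a = 15.
Markov: P[X ≥ 15] ≤ μ/a = (3/7)/15 = 1/35.
Numerically: ≈ 0.029.
(Since a = 15 > μ = 0.429, the bound 1/35 is < 1 and informative.)

P[X ≥ 15] ≤ 1/35 ≈ 0.029.


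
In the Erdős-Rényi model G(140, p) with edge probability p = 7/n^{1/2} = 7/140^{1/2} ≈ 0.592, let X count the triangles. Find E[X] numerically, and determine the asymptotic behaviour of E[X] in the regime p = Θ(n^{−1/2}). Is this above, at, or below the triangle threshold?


Number of potential triangles: C(140, 3) = 447580.
Each occurs with probability p³ ≈ (0.592)³ ≈ 2.07063e-01.
By linearity: E[X] = C(140, 3)·p³ ≈ 447580 · 2.07063e-01 ≈ 92677.165.
Since α = 1/2 < 1, p = c/n^{1/2} ≫ 1/n is above the triangle threshold p ~ 1/n. Asymptotically E[X] ~ (c³/6)·n^{3(1−α)} = (7³/6)·n^{1.5} → ∞; triangles are abundant w.h.p.

E[X] ≈ 92677.165; in regime p = Θ(1/n^{1/2}) E[X] diverges (above the triangle threshold p ~ 1/n).


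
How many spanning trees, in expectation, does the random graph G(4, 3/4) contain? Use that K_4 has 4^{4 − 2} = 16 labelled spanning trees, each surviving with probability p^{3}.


K_4 has 4^{4 − 2} = 16 labelled spanning trees.
For each such spanning tree H, let X_H = 1 if all 3 edges of H are present in G. Then P[X_H = 1] = p^{3} = (3/4)^{3} = 27/64.
Summing the indicators: E[X] = Σ_H E[X_H] = 16 · p^{3} = 16 · 27/64 = 27/4.
Numerically: E[X] ≈ 6.75.

E[X] = 16 · (3/4)^{3} = 27/4 ≈ 6.75.


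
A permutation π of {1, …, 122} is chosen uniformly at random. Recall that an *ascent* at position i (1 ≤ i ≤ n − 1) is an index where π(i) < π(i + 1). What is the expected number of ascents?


Write X = Σ X_I over i = 1, …, 121, with X_I the indicator of one ascent.
There are 121 indicators.
For each fixed i, the pair (π(i), π(i+1)) is a uniformly random ordered pair of distinct values from {1, …, 122}; by symmetry P[π(i) < π(i+1)] = 1/2.
By linearity: E[X] = 121 · (1/2) = (122 − 1) · (1/2) = 121/2 ≈ 60.50000.

E[X] = 121/2 = 60.50000.


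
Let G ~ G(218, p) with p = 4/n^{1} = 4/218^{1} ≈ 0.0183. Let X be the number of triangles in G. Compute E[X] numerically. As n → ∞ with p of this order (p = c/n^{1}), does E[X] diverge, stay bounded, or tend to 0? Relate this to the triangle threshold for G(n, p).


Number of potential triangles: C(218, 3) = 1703016.
Each occurs with probability p³ ≈ (0.0183)³ ≈ 6.17747e-06.
By linearity: E[X] = C(218, 3)·p³ ≈ 1703016 · 6.17747e-06 ≈ 10.520.
Here α = 1, so p = 4/n is exactly at the triangle threshold p ~ 1/n. Asymptotically E[X] → c³/6 = 4³/6 = 32/3 ≈ 10.667, a bounded constant. In this regime the triangle count is asymptotically Poisson(c³/6).

E[X] ≈ 10.520; in regime p = Θ(1/n^{1}) E[X] stays bounded (at the triangle threshold p ~ 1/n).


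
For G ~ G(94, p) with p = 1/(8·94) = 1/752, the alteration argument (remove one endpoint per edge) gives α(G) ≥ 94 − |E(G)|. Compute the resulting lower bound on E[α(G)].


E[|E(G)|] = C(94, 2)·p = 4371 · (1/752) = 93/16.
E[α(G)] ≥ n − E[|E(G)|] = 94 − 93/16 = 1411/16.
Numerically: ≈ 88.18750.
(This is only a lower bound; the true E[α(G)] may be larger.)

E[α(G)] ≥ 1411/16 ≈ 88.18750.


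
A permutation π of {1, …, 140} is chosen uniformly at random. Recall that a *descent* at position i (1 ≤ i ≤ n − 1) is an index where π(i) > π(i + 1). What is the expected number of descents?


Write X = Σ X_I over i = 1, …, 139, with X_I the indicator of one descent.
There are 139 indicators.
For each fixed i, the pair (π(i), π(i+1)) is a uniformly random ordered pair of distinct values from {1, …, 140}; by symmetry P[π(i) > π(i+1)] = 1/2.
By linearity: E[X] = 139 · (1/2) = (140 − 1) · (1/2) = 139/2 ≈ 69.50000.

E[X] = 139/2 = 69.50000.


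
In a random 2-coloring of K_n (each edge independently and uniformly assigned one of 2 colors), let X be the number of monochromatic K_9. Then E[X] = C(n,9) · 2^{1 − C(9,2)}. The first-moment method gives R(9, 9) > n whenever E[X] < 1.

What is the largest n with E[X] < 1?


We need C(n, 9) · 2^{1 − 36} < 1, i.e. C(n, 9) < 2^{36 − 1} = 34359738368.
Check values of n near the boundary:
  n = 61: C(61, 9) = 17341763505; 17341763505 < 34359738368? YES
  n = 62: C(62, 9) = 20286591270; 20286591270 < 34359738368? YES
  n = 63: C(63, 9) = 23667689815; 23667689815 < 34359738368? YES
  n = 64: C(64, 9) = 27540584512; 27540584512 < 34359738368? YES
  n = 65: C(65, 9) = 31966749880; 31966749880 < 34359738368? YES
  n = 66: C(66, 9) = 37014131440; 37014131440 < 34359738368? NO
  n = 67: C(67, 9) = 42757703560; 42757703560 < 34359738368? NO
  n = 68: C(68, 9) = 49280065120; 49280065120 < 34359738368? NO
The largest n with C(n, 9) < 34359738368 is n = 65 (where E[X] = 3995843735/4294967296 ≈ 0.9303549). Hence R(9, 9) > 65, i.e. R(9, 9) ≥ 66.

Largest n = 65; hence R(9, 9) > 65.


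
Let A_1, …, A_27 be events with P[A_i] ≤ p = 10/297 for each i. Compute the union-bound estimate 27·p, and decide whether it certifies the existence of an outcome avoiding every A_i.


Union bound: P[∪_{i=1}^{27} A_i] ≤ Σ_i P[A_i] ≤ 27·p = 27·(10/297) = 10/11.
Numerically: 10/11 ≈ 0.9091.
Is 10/11 < 1? YES.
Since P[∪ A_i] ≤ 10/11 < 1, the complement has P[∩ A_i^c] ≥ 1 − 10/11 = 1/11 > 0, so some outcome avoids every A_i.

27·p = 10/11 ≈ 0.9091; existence CERTIFIED by the union bound.


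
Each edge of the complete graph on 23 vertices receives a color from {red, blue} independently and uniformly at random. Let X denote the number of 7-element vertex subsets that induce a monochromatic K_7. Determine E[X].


Let X = Σ_S X_S over the C(23, 7) = 245157 subsets S of size 7, where X_S = 1 if the K_7 on S is monochromatic.
For a fixed S, the K_7 on S has C(7, 2) = 21 edges. P[all 21 edges red] = (1/2)^21, and likewise for blue, so P[monochromatic] = 2·(1/2)^21 = 2^{1 − 21} = 1/1048576.
By linearity: E[X] = C(23, 7) · 2^{1 − 21} = 245157 · 1/1048576 = 245157/1048576.
Numerically: E[X] ≈ 0.234.

E[X] = C(23,7)·2^(1−C(7,2)) = 245157/1048576 ≈ 0.234.


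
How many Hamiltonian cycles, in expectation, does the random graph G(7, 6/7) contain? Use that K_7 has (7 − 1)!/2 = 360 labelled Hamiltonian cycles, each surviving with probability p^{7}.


K_7 has (7 − 1)!/2 = 360 labelled Hamiltonian cycles.
For each such Hamiltonian cycle H, let X_H = 1 if all 7 edges of H are present in G. Then P[X_H = 1] = p^{7} = (6/7)^{7} = 279936/823543.
By linearity: E[X] = Σ_H E[X_H] = 360 · p^{7} = 360 · 279936/823543 = 100776960/823543.
Numerically: E[X] ≈ 122.

E[X] = 360 · (6/7)^{7} = 100776960/823543 ≈ 122.


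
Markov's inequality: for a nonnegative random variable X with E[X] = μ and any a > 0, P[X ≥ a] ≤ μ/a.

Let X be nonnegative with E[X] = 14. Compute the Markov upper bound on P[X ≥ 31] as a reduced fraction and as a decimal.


μ = E[X] = 14, a = 31.
Markov: P[X ≥ 31] ≤ μ/a = (14)/31 = 14/31.
Numerically: ≈ 0.451613.
(Since a = 31 > μ = 14.000000, the bound 14/31 is < 1 and informative.)

P[X ≥ 31] ≤ 14/31 ≈ 0.451613.


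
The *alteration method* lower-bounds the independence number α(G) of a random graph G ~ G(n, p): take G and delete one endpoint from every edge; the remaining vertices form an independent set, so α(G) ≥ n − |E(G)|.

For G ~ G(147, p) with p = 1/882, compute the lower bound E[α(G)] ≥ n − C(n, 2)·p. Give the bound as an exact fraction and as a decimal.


E[|E(G)|] = C(147, 2)·p = 10731 · (1/882) = 73/6.
E[α(G)] ≥ n − E[|E(G)|] = 147 − 73/6 = 809/6.
Numerically: ≈ 134.83333.
(This is only a lower bound; the true E[α(G)] may be larger.)

E[α(G)] ≥ 809/6 ≈ 134.83333.


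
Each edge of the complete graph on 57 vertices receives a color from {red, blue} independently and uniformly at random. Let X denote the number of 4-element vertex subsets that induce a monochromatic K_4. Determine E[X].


Let X = Σ_S X_S over the C(57, 4) = 395010 subsets S of size 4, where X_S = 1 if the K_4 on S is monochromatic.
For a fixed S, the K_4 on S has C(4, 2) = 6 edges. P[all 6 edges red] = (1/2)^6, and likewise for blue, so P[monochromatic] = 2·(1/2)^6 = 2^{1 − 6} = 1/32.
Summing: E[X] = C(57, 4) · 2^{1 − 6} = 395010 · 1/32 = 197505/16.
Numerically: E[X] ≈ 12344.062.

E[X] = C(57,4)·2^(1−C(4,2)) = 197505/16 ≈ 12344.062.


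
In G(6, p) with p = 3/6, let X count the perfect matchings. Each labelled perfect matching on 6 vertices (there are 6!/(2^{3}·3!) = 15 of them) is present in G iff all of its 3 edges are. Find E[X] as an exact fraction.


K_6 has 6!/(2^{3}·3!) = 15 labelled perfect matchings.
For each such perfect matching H, let X_H = 1 if all 3 edges of H are present in G. Then P[X_H = 1] = p^{3} = (1/2)^{3} = 1/8.
Summing the indicators: E[X] = Σ_H E[X_H] = 15 · p^{3} = 15 · 1/8 = 15/8.
Numerically: E[X] ≈ 1.875.

E[X] = 15 · (1/2)^{3} = 15/8 ≈ 1.875.


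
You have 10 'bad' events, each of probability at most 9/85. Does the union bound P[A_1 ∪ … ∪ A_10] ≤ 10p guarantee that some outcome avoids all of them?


Union bound: P[∪_{i=1}^{10} A_i] ≤ Σ_i P[A_i] ≤ 10·p = 10·(9/85) = 18/17.
Numerically: 18/17 ≈ 1.0588.
Is 18/17 < 1? NO.
Since the bound 18/17 is ≥ 1, the union bound is uninformative here; it does NOT by itself certify existence.

10·p = 18/17 ≈ 1.0588; existence NOT certified by the union bound.


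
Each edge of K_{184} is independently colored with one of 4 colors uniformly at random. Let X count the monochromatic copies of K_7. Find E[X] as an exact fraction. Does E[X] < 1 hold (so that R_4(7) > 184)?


E[X] = C(184, 7) · 4^{1 − 21} = 1262216571096 · 4^{−20} = 1262216571096/1099511627776.
As a reduced fraction: E[X] = 157777071387/137438953472 ≈ 1.1479793.
Is E[X] < 1? NO.
Since E[X] ≥ 1, the first-moment bound is inconclusive at n = 184; it does NOT by itself certify R_4(7) > 184.

E[X] = 157777071387/137438953472 ≈ 1.1479793; E[X] ≥ 1; first-moment method inconclusive here.


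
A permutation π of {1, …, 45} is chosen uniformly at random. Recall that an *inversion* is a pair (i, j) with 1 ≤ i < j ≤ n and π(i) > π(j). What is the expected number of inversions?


Write X = Σ X_I over the C(45, 2) = 990 pairs i < j, with X_I the indicator of one inversion.
There are 990 indicators.
For each fixed pair i < j, the values π(i) and π(j) are two distinct elements of {1, …, 45} in uniformly random order; by symmetry P[π(i) > π(j)] = 1/2.
By linearity: E[X] = 990 · (1/2) = C(45, 2) · (1/2) = 990/2 = 495 ≈ 495.0000.

E[X] = 495 = 495.0000.


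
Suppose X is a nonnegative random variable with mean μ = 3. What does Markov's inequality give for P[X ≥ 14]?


μ = E[X] = 3, a = 14.
Markov: P[X ≥ 14] ≤ μ/a = (3)/14 = 3/14.
Numerically: ≈ 0.2143.
(Since a = 14 > μ = 3.0000, the bound 3/14 is < 1 and informative.)

P[X ≥ 14] ≤ 3/14 ≈ 0.2143.


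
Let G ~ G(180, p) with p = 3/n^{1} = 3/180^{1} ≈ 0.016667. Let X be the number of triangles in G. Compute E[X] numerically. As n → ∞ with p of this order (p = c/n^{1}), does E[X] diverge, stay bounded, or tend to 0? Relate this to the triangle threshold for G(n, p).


Number of potential triangles: C(180, 3) = 955860.
Each occurs with probability p³ ≈ (0.016667)³ ≈ 4.6296296e-06.
By linearity: E[X] = C(180, 3)·p³ ≈ 955860 · 4.6296296e-06 ≈ 4.42528.
Here α = 1, so p = 3/n is exactly at the triangle threshold p ~ 1/n. Asymptotically E[X] → c³/6 = 3³/6 = 9/2 ≈ 4.50000, a bounded constant. In this regime the triangle count is asymptotically Poisson(c³/6).

E[X] ≈ 4.42528; in regime p = Θ(1/n^{1}) E[X] stays bounded (at the triangle threshold p ~ 1/n).


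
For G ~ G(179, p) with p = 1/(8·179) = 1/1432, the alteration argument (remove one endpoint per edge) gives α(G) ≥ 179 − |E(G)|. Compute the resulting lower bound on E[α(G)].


E[|E(G)|] = C(179, 2)·p = 15931 · (1/1432) = 89/8.
E[α(G)] ≥ n − E[|E(G)|] = 179 − 89/8 = 1343/8.
Numerically: ≈ 167.875.
(This is only a lower bound; the true E[α(G)] may be larger.)

E[α(G)] ≥ 1343/8 ≈ 167.875.


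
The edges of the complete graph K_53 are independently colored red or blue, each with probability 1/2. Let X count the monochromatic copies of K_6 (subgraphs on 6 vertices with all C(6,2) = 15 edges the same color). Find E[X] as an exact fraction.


Let X = Σ_S X_S over the C(53, 6) = 22957480 subsets S of size 6, where X_S = 1 if the K_6 on S is monochromatic.
For a fixed S, the K_6 on S has C(6, 2) = 15 edges. P[all 15 edges red] = (1/2)^15, and likewise for blue, so P[monochromatic] = 2·(1/2)^15 = 2^{1 − 15} = 1/16384.
Summing: E[X] = C(53, 6) · 2^{1 − 15} = 22957480 · 1/16384 = 2869685/2048.
Numerically: E[X] ≈ 1401.2134.

E[X] = C(53,6)·2^(1−C(6,2)) = 2869685/2048 ≈ 1401.2134.


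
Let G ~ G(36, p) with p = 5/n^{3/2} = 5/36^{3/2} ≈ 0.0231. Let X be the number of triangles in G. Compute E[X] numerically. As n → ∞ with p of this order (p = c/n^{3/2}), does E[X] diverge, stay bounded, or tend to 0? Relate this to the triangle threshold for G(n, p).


Number of potential triangles: C(36, 3) = 7140.
Each occurs with probability p³ ≈ (0.0231)³ ≈ 1.24036e-05.
By linearity: E[X] = C(36, 3)·p³ ≈ 7140 · 1.24036e-05 ≈ 0.089.
Since α = 3/2 > 1, p = c/n^{3/2} = o(1/n) is below the triangle threshold p ~ 1/n. Asymptotically E[X] ~ (c³/6)·n^{3(1−α)} = (5³/6)·n^{-1.5} → 0, so by Markov's inequality G has no triangles w.h.p.

E[X] ≈ 0.089; in regime p = Θ(1/n^{3/2}) E[X] tends to 0 (below the triangle threshold p ~ 1/n).


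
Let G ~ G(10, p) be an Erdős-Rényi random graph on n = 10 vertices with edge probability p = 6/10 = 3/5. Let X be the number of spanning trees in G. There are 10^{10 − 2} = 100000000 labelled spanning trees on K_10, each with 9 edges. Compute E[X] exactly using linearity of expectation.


K_10 has 10^{10 − 2} = 100000000 labelled spanning trees.
For each such spanning tree H, let X_H = 1 if all 9 edges of H are present in G. Then P[X_H = 1] = p^{9} = (3/5)^{9} = 19683/1953125.
Summing the indicators: E[X] = Σ_H E[X_H] = 100000000 · p^{9} = 100000000 · 19683/1953125 = 5038848/5.
Numerically: E[X] ≈ 1.00777e+06.

E[X] = 100000000 · (3/5)^{9} = 5038848/5 ≈ 1.00777e+06.


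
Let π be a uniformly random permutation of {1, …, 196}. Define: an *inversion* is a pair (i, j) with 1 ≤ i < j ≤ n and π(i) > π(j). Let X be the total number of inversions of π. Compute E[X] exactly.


Write X = Σ X_I over the C(196, 2) = 19110 pairs i < j, with X_I the indicator of one inversion.
There are 19110 indicators.
For each fixed pair i < j, the values π(i) and π(j) are two distinct elements of {1, …, 196} in uniformly random order; by symmetry P[π(i) > π(j)] = 1/2.
By linearity: E[X] = 19110 · (1/2) = C(196, 2) · (1/2) = 19110/2 = 9555 ≈ 9555.0000.

E[X] = 9555 = 9555.0000.


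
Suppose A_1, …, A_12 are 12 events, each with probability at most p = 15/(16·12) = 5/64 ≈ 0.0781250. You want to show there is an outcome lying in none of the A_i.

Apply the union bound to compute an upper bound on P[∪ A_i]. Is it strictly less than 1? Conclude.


Union bound: P[∪_{i=1}^{12} A_i] ≤ Σ_i P[A_i] ≤ 12·p = 12·(5/64) = 15/16.
Numerically: 15/16 ≈ 0.9375000.
Is 15/16 < 1? YES.
Since P[∪ A_i] ≤ 15/16 < 1, the complement has P[∩ A_i^c] ≥ 1 − 15/16 = 1/16 > 0, so some outcome avoids every A_i.

12·p = 15/16 ≈ 0.9375000; existence CERTIFIED by the union bound.


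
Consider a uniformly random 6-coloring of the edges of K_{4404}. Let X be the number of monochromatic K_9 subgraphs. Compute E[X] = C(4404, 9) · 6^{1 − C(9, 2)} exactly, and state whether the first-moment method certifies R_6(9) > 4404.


E[X] = C(4404, 9) · 6^{1 − 36} = 1703375445537161676647015880 · 6^{−35} = 1703375445537161676647015880/1719070799748422591028658176.
As a reduced fraction: E[X] = 70973976897381736526958995/71627949989517607959527424 ≈ 0.9908699.
Is E[X] < 1? YES.
Since E[X] < 1, there exists a 6-coloring of K_{4404} with no monochromatic K_9; hence R_6(9) > 4404.

E[X] = 70973976897381736526958995/71627949989517607959527424 ≈ 0.9908699; E[X] < 1, so R_6(9) > 4404.


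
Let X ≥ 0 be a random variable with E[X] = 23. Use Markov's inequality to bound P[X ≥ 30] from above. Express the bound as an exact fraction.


μ = E[X] = 23, a = 30.
Markov: P[X ≥ 30] ≤ μ/a = (23)/30 = 23/30.
Numerically: ≈ 0.766667.
(Since a = 30 > μ = 23.000000, the bound 23/30 is < 1 and informative.)

P[X ≥ 30] ≤ 23/30 ≈ 0.766667.


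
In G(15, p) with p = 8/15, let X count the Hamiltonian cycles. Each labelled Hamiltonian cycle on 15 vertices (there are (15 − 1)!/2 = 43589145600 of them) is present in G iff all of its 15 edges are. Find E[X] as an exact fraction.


K_15 has (15 − 1)!/2 = 43589145600 labelled Hamiltonian cycles.
For each such Hamiltonian cycle H, let X_H = 1 if all 15 edges of H are present in G. Then P[X_H = 1] = p^{15} = (8/15)^{15} = 35184372088832/437893890380859375.
By linearity of expectation: E[X] = Σ_H E[X_H] = 43589145600 · p^{15} = 43589145600 · 35184372088832/437893890380859375 = 252453780711880523776/72081298828125.
Numerically: E[X] ≈ 3.502e+06.

E[X] = 43589145600 · (8/15)^{15} = 252453780711880523776/72081298828125 ≈ 3.502e+06.


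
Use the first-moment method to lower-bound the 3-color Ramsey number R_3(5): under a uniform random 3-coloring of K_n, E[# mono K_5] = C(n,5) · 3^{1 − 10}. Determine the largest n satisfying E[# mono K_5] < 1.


We need C(n, 5) · 3^{1 − 10} < 1, i.e. C(n, 5) < 3^{10 − 1} = 19683.
Check values of n near the boundary:
  n = 17: C(17, 5) = 6188; 6188 < 19683? YES
  n = 18: C(18, 5) = 8568; 8568 < 19683? YES
  n = 19: C(19, 5) = 11628; 11628 < 19683? YES
  n = 20: C(20, 5) = 15504; 15504 < 19683? YES
  n = 21: C(21, 5) = 20349; 20349 < 19683? NO
  n = 22: C(22, 5) = 26334; 26334 < 19683? NO
  n = 23: C(23, 5) = 33649; 33649 < 19683? NO
The largest n with C(n, 5) < 19683 is n = 20 (where E[X] = 5168/6561 ≈ 0.788). Hence R_3(5) > 20, i.e. R_3(5) ≥ 21.

Largest n = 20; hence R_3(5) > 20.


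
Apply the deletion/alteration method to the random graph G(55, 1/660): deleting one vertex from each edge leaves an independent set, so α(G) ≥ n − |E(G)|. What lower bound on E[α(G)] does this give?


E[|E(G)|] = C(55, 2)·p = 1485 · (1/660) = 9/4.
E[α(G)] ≥ n − E[|E(G)|] = 55 − 9/4 = 211/4.
Numerically: ≈ 52.7500.
(This is only a lower bound; the true E[α(G)] may be larger.)

E[α(G)] ≥ 211/4 ≈ 52.7500.


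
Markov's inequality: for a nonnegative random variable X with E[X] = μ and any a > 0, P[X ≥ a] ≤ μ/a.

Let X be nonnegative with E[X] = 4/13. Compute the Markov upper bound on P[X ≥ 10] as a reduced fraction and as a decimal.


μ = E[X] = 4/13, a = 10.
Markov: P[X ≥ 10] ≤ μ/a = (4/13)/10 = 2/65.
Numerically: ≈ 0.030769.
(Since a = 10 > μ = 0.307692, the bound 2/65 is < 1 and informative.)

P[X ≥ 10] ≤ 2/65 ≈ 0.030769.


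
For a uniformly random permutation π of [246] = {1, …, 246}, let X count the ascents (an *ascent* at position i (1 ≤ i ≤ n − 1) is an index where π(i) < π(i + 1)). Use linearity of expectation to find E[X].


Write X = Σ X_I over i = 1, …, 245, with X_I the indicator of one ascent.
There are 245 indicators.
For each fixed i, the pair (π(i), π(i+1)) is a uniformly random ordered pair of distinct values from {1, …, 246}; by symmetry P[π(i) < π(i+1)] = 1/2.
By linearity: E[X] = 245 · (1/2) = (246 − 1) · (1/2) = 245/2 ≈ 122.5000.

E[X] = 245/2 = 122.5000.


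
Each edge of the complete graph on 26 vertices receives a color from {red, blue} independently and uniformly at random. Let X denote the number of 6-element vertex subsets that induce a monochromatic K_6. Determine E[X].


Let X = Σ_S X_S over the C(26, 6) = 230230 subsets S of size 6, where X_S = 1 if the K_6 on S is monochromatic.
For a fixed S, the K_6 on S has C(6, 2) = 15 edges. P[all 15 edges red] = (1/2)^15, and likewise for blue, so P[monochromatic] = 2·(1/2)^15 = 2^{1 − 15} = 1/16384.
By linearity: E[X] = C(26, 6) · 2^{1 − 15} = 230230 · 1/16384 = 115115/8192.
Numerically: E[X] ≈ 14.052.

E[X] = C(26,6)·2^(1−C(6,2)) = 115115/8192 ≈ 14.052.


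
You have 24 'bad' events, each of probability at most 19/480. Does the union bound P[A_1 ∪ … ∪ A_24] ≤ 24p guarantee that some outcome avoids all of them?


Union bound: P[∪_{i=1}^{24} A_i] ≤ Σ_i P[A_i] ≤ 24·p = 24·(19/480) = 19/20.
Numerically: 19/20 ≈ 0.9500.
Is 19/20 < 1? YES.
Since P[∪ A_i] ≤ 19/20 < 1, the complement has P[∩ A_i^c] ≥ 1 − 19/20 = 1/20 > 0, so some outcome avoids every A_i.

24·p = 19/20 ≈ 0.9500; existence CERTIFIED by the union bound.


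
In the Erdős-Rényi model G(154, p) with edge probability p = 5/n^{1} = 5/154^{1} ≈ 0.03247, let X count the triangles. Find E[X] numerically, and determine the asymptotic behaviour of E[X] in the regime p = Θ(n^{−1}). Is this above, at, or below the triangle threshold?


Number of potential triangles: C(154, 3) = 596904.
Each occurs with probability p³ ≈ (0.03247)³ ≈ 3.422535e-05.
By linearity: E[X] = C(154, 3)·p³ ≈ 596904 · 3.422535e-05 ≈ 20.4292.
Here α = 1, so p = 5/n is exactly at the triangle threshold p ~ 1/n. Asymptotically E[X] → c³/6 = 5³/6 = 125/6 ≈ 20.8333, a bounded constant. In this regime the triangle count is asymptotically Poisson(c³/6).

E[X] ≈ 20.4292; in regime p = Θ(1/n^{1}) E[X] stays bounded (at the triangle threshold p ~ 1/n).


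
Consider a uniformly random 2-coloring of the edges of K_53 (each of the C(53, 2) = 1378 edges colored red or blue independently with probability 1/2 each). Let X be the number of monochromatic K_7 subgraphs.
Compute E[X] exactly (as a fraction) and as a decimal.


Let X = Σ_S X_S over the C(53, 7) = 154143080 subsets S of size 7, where X_S = 1 if the K_7 on S is monochromatic.
For a fixed S, the K_7 on S has C(7, 2) = 21 edges. P[all 21 edges red] = (1/2)^21, and likewise for blue, so P[monochromatic] = 2·(1/2)^21 = 2^{1 − 21} = 1/1048576.
Summing: E[X] = C(53, 7) · 2^{1 − 21} = 154143080 · 1/1048576 = 19267885/131072.
Numerically: E[X] ≈ 147.0023.

E[X] = C(53,7)·2^(1−C(7,2)) = 19267885/131072 ≈ 147.0023.


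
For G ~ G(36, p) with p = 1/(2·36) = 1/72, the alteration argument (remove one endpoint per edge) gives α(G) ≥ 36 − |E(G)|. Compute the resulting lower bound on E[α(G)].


E[|E(G)|] = C(36, 2)·p = 630 · (1/72) = 35/4.
E[α(G)] ≥ n − E[|E(G)|] = 36 − 35/4 = 109/4.
Numerically: ≈ 27.25000.
(This is only a lower bound; the true E[α(G)] may be larger.)

E[α(G)] ≥ 109/4 ≈ 27.25000.


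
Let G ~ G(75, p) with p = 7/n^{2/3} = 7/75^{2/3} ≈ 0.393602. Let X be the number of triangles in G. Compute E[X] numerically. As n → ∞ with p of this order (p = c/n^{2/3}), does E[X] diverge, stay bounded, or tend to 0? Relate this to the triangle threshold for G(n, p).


Number of potential triangles: C(75, 3) = 67525.
Each occurs with probability p³ ≈ (0.393602)³ ≈ 6.09777778e-02.
By linearity: E[X] = C(75, 3)·p³ ≈ 67525 · 6.09777778e-02 ≈ 4117.524444.
Since α = 2/3 < 1, p = c/n^{2/3} ≫ 1/n is above the triangle threshold p ~ 1/n. Asymptotically E[X] ~ (c³/6)·n^{3(1−α)} = (7³/6)·n^{1} → ∞; triangles are abundant w.h.p.

E[X] ≈ 4117.524444; in regime p = Θ(1/n^{2/3}) E[X] diverges (above the triangle threshold p ~ 1/n).


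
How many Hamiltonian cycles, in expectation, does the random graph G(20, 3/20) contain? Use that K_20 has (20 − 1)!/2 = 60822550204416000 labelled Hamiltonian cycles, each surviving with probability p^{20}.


K_20 has (20 − 1)!/2 = 60822550204416000 labelled Hamiltonian cycles.
For each such Hamiltonian cycle H, let X_H = 1 if all 20 edges of H are present in G. Then P[X_H = 1] = p^{20} = (3/20)^{20} = 3486784401/104857600000000000000000000.
Summing the indicators: E[X] = Σ_H E[X_H] = 60822550204416000 · p^{20} = 60822550204416000 · 3486784401/104857600000000000000000000 = 51776152168407487821/25600000000000000000.
Numerically: E[X] ≈ 2.02.

E[X] = 60822550204416000 · (3/20)^{20} = 51776152168407487821/25600000000000000000 ≈ 2.02.


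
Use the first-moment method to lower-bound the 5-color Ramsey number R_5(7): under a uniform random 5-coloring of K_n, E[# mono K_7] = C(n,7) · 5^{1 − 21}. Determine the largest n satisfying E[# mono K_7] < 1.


We need C(n, 7) · 5^{1 − 21} < 1, i.e. C(n, 7) < 5^{21 − 1} = 95367431640625.
Check values of n near the boundary:
  n = 333: C(333, 7) = 84549532139028; 84549532139028 < 95367431640625? YES
  n = 334: C(334, 7) = 86359460961576; 86359460961576 < 95367431640625? YES
  n = 335: C(335, 7) = 88202498238195; 88202498238195 < 95367431640625? YES
  n = 336: C(336, 7) = 90079147136880; 90079147136880 < 95367431640625? YES
  n = 337: C(337, 7) = 91989916924632; 91989916924632 < 95367431640625? YES
  n = 338: C(338, 7) = 93935323022736; 93935323022736 < 95367431640625? YES
  n = 339: C(339, 7) = 95915887062372; 95915887062372 < 95367431640625? NO
  n = 340: C(340, 7) = 97932136940560; 97932136940560 < 95367431640625? NO
  n = 341: C(341, 7) = 99984606876440; 99984606876440 < 95367431640625? NO
The largest n with C(n, 7) < 95367431640625 is n = 338 (where E[X] = 93935323022736/95367431640625 ≈ 0.98498). Hence R_5(7) > 338, i.e. R_5(7) ≥ 339.

Largest n = 338; hence R_5(7) > 338.


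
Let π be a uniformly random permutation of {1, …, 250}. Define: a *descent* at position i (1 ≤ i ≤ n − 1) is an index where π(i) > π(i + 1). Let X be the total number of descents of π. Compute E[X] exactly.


Write X = Σ X_I over i = 1, …, 249, with X_I the indicator of one descent.
There are 249 indicators.
For each fixed i, the pair (π(i), π(i+1)) is a uniformly random ordered pair of distinct values from {1, …, 250}; by symmetry P[π(i) > π(i+1)] = 1/2.
By linearity: E[X] = 249 · (1/2) = (250 − 1) · (1/2) = 249/2 ≈ 124.500000.

E[X] = 249/2 = 124.500000.


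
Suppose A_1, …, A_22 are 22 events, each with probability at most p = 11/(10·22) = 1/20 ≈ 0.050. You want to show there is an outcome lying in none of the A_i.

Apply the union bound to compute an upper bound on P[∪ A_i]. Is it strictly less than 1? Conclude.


Union bound: P[∪_{i=1}^{22} A_i] ≤ Σ_i P[A_i] ≤ 22·p = 22·(1/20) = 11/10.
Numerically: 11/10 ≈ 1.100.
Is 11/10 < 1? NO.
Since the bound 11/10 is ≥ 1, the union bound is uninformative here; it does NOT by itself certify existence.

22·p = 11/10 ≈ 1.100; existence NOT certified by the union bound.


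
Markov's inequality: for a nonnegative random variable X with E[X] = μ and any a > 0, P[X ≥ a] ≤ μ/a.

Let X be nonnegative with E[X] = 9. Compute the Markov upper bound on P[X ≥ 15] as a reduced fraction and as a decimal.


μ = E[X] = 9, a = 15.
Markov: P[X ≥ 15] ≤ μ/a = (9)/15 = 3/5.
Numerically: ≈ 0.600.
(Since a = 15 > μ = 9.000, the bound 3/5 is < 1 and informative.)

P[X ≥ 15] ≤ 3/5 ≈ 0.600.


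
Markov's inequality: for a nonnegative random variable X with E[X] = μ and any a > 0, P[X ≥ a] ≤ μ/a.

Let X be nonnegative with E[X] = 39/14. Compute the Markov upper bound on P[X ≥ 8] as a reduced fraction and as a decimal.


μ = E[X] = 39/14, a = 8.
Markov: P[X ≥ 8] ≤ μ/a = (39/14)/8 = 39/112.
Numerically: ≈ 0.3482.
(Since a = 8 > μ = 2.7857, the bound 39/112 is < 1 and informative.)

P[X ≥ 8] ≤ 39/112 ≈ 0.3482.


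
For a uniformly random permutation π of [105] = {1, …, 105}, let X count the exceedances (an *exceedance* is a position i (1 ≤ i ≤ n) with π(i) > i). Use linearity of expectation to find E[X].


Write X = Σ_{i=1}^{105} X_i, where X_i = 1_{π(i) > i}.
For each fixed i, π(i) is uniform over {1, …, 105} (marginal of a uniform permutation), so P[π(i) > i] = (n − i)/n. Summing: Σ_{i=1}^{105} (n − i)/n = (0 + 1 + … + 104)/105 = 105(105 − 1)/(2·105) = (105 − 1)/2.
Hence E[X] = Σ_{i=1}^{105} (105 − i)/105 = 52 ≈ 52.000000.

E[X] = 52 = 52.000000.


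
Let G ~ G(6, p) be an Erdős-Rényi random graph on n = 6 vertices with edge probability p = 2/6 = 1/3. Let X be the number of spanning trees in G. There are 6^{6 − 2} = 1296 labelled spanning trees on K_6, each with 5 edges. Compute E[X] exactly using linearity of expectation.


K_6 has 6^{6 − 2} = 1296 labelled spanning trees.
For each such spanning tree H, let X_H = 1 if all 5 edges of H are present in G. Then P[X_H = 1] = p^{5} = (1/3)^{5} = 1/243.
By linearity of expectation: E[X] = Σ_H E[X_H] = 1296 · p^{5} = 1296 · 1/243 = 16/3.
Numerically: E[X] ≈ 5.333.

E[X] = 1296 · (1/3)^{5} = 16/3 ≈ 5.333.


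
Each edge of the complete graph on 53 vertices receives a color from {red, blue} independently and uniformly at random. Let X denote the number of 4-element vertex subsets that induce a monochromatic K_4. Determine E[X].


Let X = Σ_S X_S over the C(53, 4) = 292825 subsets S of size 4, where X_S = 1 if the K_4 on S is monochromatic.
For a fixed S, the K_4 on S has C(4, 2) = 6 edges. P[all 6 edges red] = (1/2)^6, and likewise for blue, so P[monochromatic] = 2·(1/2)^6 = 2^{1 − 6} = 1/32.
By linearity: E[X] = C(53, 4) · 2^{1 − 6} = 292825 · 1/32 = 292825/32.
Numerically: E[X] ≈ 9150.781250.

E[X] = C(53,4)·2^(1−C(4,2)) = 292825/32 ≈ 9150.781250.


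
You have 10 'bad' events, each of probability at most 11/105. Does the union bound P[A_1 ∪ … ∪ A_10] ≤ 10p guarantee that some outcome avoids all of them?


Union bound: P[∪_{i=1}^{10} A_i] ≤ Σ_i P[A_i] ≤ 10·p = 10·(11/105) = 22/21.
Numerically: 22/21 ≈ 1.0476190.
Is 22/21 < 1? NO.
Since the bound 22/21 is ≥ 1, the union bound is uninformative here; it does NOT by itself certify existence.

10·p = 22/21 ≈ 1.0476190; existence NOT certified by the union bound.


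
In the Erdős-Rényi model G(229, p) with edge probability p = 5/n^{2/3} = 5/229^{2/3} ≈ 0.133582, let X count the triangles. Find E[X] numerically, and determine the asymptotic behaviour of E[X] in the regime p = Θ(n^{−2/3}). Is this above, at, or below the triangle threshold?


Number of potential triangles: C(229, 3) = 1975354.
Each occurs with probability p³ ≈ (0.133582)³ ≈ 2.38363113e-03.
By linearity: E[X] = C(229, 3)·p³ ≈ 1975354 · 2.38363113e-03 ≈ 4708.515284.
Since α = 2/3 < 1, p = c/n^{2/3} ≫ 1/n is above the triangle threshold p ~ 1/n. Asymptotically E[X] ~ (c³/6)·n^{3(1−α)} = (5³/6)·n^{1} → ∞; triangles are abundant w.h.p.

E[X] ≈ 4708.515284; in regime p = Θ(1/n^{2/3}) E[X] diverges (above the triangle threshold p ~ 1/n).


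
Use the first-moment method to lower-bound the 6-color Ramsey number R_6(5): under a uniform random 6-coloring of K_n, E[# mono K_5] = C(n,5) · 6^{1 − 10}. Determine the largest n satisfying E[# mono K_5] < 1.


We need C(n, 5) · 6^{1 − 10} < 1, i.e. C(n, 5) < 6^{10 − 1} = 10077696.
Check values of n near the boundary:
  n = 62: C(62, 5) = 6471002; 6471002 < 10077696? YES
  n = 63: C(63, 5) = 7028847; 7028847 < 10077696? YES
  n = 64: C(64, 5) = 7624512; 7624512 < 10077696? YES
  n = 65: C(65, 5) = 8259888; 8259888 < 10077696? YES
  n = 66: C(66, 5) = 8936928; 8936928 < 10077696? YES
  n = 67: C(67, 5) = 9657648; 9657648 < 10077696? YES
  n = 68: C(68, 5) = 10424128; 10424128 < 10077696? NO
  n = 69: C(69, 5) = 11238513; 11238513 < 10077696? NO
  n = 70: C(70, 5) = 12103014; 12103014 < 10077696? NO
The largest n with C(n, 5) < 10077696 is n = 67 (where E[X] = 67067/69984 ≈ 0.958319). Hence R_6(5) > 67, i.e. R_6(5) ≥ 68.

Largest n = 67; hence R_6(5) > 67.


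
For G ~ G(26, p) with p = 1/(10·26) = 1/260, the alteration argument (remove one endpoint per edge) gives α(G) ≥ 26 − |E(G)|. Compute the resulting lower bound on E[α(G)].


E[|E(G)|] = C(26, 2)·p = 325 · (1/260) = 5/4.
E[α(G)] ≥ n − E[|E(G)|] = 26 − 5/4 = 99/4.
Numerically: ≈ 24.75000.
(This is only a lower bound; the true E[α(G)] may be larger.)

E[α(G)] ≥ 99/4 ≈ 24.75000.


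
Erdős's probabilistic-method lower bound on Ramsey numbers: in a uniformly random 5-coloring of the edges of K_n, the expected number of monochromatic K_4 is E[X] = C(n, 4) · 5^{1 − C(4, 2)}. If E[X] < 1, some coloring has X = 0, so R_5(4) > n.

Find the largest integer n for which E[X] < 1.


We need C(n, 4) · 5^{1 − 6} < 1, i.e. C(n, 4) < 5^{6 − 1} = 3125.
Check values of n near the boundary:
  n = 16: C(16, 4) = 1820; 1820 < 3125? YES
  n = 17: C(17, 4) = 2380; 2380 < 3125? YES
  n = 18: C(18, 4) = 3060; 3060 < 3125? YES
  n = 19: C(19, 4) = 3876; 3876 < 3125? NO
The largest n with C(n, 4) < 3125 is n = 18 (where E[X] = 612/625 ≈ 0.97920). Hence R_5(4) > 18, i.e. R_5(4) ≥ 19.

Largest n = 18; hence R_5(4) > 18.


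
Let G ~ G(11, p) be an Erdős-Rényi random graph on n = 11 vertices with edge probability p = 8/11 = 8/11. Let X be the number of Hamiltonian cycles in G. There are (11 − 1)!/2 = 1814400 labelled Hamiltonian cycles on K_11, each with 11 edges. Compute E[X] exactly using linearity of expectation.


K_11 has (11 − 1)!/2 = 1814400 labelled Hamiltonian cycles.
For each such Hamiltonian cycle H, let X_H = 1 if all 11 edges of H are present in G. Then P[X_H = 1] = p^{11} = (8/11)^{11} = 8589934592/285311670611.
Summing the indicators: E[X] = Σ_H E[X_H] = 1814400 · p^{11} = 1814400 · 8589934592/285311670611 = 15585577323724800/285311670611.
Numerically: E[X] ≈ 54626.

E[X] = 1814400 · (8/11)^{11} = 15585577323724800/285311670611 ≈ 54626.


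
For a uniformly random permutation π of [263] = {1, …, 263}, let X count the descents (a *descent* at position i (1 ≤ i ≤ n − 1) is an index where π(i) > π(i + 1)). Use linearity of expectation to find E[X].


Write X = Σ X_I over i = 1, …, 262, with X_I the indicator of one descent.
There are 262 indicators.
For each fixed i, the pair (π(i), π(i+1)) is a uniformly random ordered pair of distinct values from {1, …, 263}; by symmetry P[π(i) > π(i+1)] = 1/2.
By linearity: E[X] = 262 · (1/2) = (263 − 1) · (1/2) = 131 ≈ 131.000000.

E[X] = 131 = 131.000000.


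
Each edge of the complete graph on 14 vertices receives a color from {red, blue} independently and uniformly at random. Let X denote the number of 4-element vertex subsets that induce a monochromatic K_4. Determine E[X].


Let X = Σ_S X_S over the C(14, 4) = 1001 subsets S of size 4, where X_S = 1 if the K_4 on S is monochromatic.
For a fixed S, the K_4 on S has C(4, 2) = 6 edges. P[all 6 edges red] = (1/2)^6, and likewise for blue, so P[monochromatic] = 2·(1/2)^6 = 2^{1 − 6} = 1/32.
By linearity of expectation: E[X] = C(14, 4) · 2^{1 − 6} = 1001 · 1/32 = 1001/32.
Numerically: E[X] ≈ 31.28125.

E[X] = C(14,4)·2^(1−C(4,2)) = 1001/32 ≈ 31.28125.


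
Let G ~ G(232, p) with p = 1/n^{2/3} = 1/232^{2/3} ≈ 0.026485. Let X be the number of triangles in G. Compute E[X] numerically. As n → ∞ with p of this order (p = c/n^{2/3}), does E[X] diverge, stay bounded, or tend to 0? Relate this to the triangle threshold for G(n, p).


Number of potential triangles: C(232, 3) = 2054360.
Each occurs with probability p³ ≈ (0.026485)³ ≈ 1.8579073e-05.
By linearity: E[X] = C(232, 3)·p³ ≈ 2054360 · 1.8579073e-05 ≈ 38.16810.
Since α = 2/3 < 1, p = c/n^{2/3} ≫ 1/n is above the triangle threshold p ~ 1/n. Asymptotically E[X] ~ (c³/6)·n^{3(1−α)} = (1³/6)·n^{1} → ∞; triangles are abundant w.h.p.

E[X] ≈ 38.16810; in regime p = Θ(1/n^{2/3}) E[X] diverges (above the triangle threshold p ~ 1/n).


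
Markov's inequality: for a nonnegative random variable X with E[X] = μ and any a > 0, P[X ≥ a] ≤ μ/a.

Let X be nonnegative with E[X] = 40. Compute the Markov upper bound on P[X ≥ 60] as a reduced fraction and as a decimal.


μ = E[X] = 40, a = 60.
Markov: P[X ≥ 60] ≤ μ/a = (40)/60 = 2/3.
Numerically: ≈ 0.66667.
(Since a = 60 > μ = 40.00000, the bound 2/3 is < 1 and informative.)

P[X ≥ 60] ≤ 2/3 ≈ 0.66667.


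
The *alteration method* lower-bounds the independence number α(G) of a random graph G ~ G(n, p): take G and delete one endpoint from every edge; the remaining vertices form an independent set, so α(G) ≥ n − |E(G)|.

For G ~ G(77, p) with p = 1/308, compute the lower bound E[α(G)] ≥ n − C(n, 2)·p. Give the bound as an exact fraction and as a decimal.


E[|E(G)|] = C(77, 2)·p = 2926 · (1/308) = 19/2.
E[α(G)] ≥ n − E[|E(G)|] = 77 − 19/2 = 135/2.
Numerically: ≈ 67.500000.
(This is only a lower bound; the true E[α(G)] may be larger.)

E[α(G)] ≥ 135/2 ≈ 67.500000.
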